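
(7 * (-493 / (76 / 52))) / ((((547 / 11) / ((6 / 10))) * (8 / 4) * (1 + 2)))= -4.75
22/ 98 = 11/ 49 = 0.22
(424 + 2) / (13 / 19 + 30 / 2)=4047 / 149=27.16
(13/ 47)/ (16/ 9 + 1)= 117/ 1175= 0.10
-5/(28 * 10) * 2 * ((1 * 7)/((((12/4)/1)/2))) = -0.17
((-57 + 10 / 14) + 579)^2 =13388281 / 49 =273230.22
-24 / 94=-12 / 47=-0.26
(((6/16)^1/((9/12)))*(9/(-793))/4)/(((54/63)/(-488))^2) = -5978/13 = -459.85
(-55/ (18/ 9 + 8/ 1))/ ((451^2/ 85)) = -85/ 36982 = -0.00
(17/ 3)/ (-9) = -17/ 27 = -0.63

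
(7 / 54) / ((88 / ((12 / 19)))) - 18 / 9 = -15041 / 7524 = -2.00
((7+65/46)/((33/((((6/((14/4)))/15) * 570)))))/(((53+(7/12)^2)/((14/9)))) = 941184/1943293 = 0.48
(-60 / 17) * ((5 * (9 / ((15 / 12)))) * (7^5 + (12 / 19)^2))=-13105737360 / 6137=-2135528.33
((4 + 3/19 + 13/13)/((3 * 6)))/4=49/684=0.07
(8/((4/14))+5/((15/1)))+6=103/3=34.33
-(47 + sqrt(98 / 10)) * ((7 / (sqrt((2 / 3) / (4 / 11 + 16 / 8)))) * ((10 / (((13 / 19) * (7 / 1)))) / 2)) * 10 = -44650 * sqrt(429) / 143-1330 * sqrt(2145) / 143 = -6897.92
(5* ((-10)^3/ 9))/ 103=-5000/ 927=-5.39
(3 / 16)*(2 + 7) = 27 / 16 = 1.69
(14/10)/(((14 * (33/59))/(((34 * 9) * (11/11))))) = 3009/55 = 54.71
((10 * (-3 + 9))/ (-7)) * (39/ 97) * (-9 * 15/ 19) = 315900/ 12901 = 24.49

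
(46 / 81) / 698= 23 / 28269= 0.00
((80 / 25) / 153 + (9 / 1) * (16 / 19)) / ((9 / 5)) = 110464 / 26163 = 4.22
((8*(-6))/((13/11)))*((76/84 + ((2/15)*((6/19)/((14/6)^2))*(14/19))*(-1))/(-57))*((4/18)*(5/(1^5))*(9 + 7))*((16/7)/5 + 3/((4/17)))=88720995968/589839705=150.42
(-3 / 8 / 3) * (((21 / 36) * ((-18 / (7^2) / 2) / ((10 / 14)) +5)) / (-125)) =83 / 30000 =0.00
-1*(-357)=357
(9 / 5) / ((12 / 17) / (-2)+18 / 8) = 204 / 215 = 0.95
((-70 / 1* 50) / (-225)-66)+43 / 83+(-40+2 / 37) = -2483981 / 27639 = -89.87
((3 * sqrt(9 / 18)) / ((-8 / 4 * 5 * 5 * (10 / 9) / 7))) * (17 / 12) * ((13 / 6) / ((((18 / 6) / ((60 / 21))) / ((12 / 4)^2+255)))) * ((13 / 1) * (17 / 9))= -537251 * sqrt(2) / 150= -5065.25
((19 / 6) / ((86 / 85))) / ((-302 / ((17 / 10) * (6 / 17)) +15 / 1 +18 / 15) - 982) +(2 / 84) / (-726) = -15625829 / 7223486193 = -0.00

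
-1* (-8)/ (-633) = -8/ 633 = -0.01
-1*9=-9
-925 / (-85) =185 / 17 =10.88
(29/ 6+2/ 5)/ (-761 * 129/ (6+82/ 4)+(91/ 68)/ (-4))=-0.00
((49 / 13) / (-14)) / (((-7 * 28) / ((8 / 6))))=1 / 546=0.00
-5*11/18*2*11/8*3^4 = -5445/8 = -680.62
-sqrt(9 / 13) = -3*sqrt(13) / 13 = -0.83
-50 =-50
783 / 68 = 11.51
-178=-178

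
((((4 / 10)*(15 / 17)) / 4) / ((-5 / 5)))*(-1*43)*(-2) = -129 / 17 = -7.59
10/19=0.53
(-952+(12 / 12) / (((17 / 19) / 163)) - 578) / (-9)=22913 / 153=149.76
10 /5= 2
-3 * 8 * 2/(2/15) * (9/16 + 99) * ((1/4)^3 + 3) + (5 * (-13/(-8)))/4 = -13834945/128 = -108085.51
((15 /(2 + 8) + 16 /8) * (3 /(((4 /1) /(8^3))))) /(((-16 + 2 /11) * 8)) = -308 /29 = -10.62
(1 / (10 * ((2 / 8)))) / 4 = 1 / 10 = 0.10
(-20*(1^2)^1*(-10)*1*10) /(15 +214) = 2000 /229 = 8.73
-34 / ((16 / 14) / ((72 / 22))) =-1071 / 11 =-97.36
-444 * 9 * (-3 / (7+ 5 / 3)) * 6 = 107892 / 13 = 8299.38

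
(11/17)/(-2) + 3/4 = 29/68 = 0.43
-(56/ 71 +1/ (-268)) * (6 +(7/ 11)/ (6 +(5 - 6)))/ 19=-0.25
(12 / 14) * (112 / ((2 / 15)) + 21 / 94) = 33849 / 47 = 720.19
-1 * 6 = -6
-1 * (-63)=63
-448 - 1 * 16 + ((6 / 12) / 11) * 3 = -10205 / 22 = -463.86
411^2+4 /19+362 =3216381 /19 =169283.21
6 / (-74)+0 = -3 / 37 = -0.08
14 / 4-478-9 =-967 / 2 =-483.50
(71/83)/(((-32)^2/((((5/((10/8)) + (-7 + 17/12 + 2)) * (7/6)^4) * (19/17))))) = 16194745/22470524928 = 0.00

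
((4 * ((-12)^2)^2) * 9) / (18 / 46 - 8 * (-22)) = 17169408 / 4057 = 4232.05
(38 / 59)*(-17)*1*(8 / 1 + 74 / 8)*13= -289731 / 118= -2455.35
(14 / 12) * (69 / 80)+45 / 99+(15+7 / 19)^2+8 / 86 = 6495230593 / 27320480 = 237.74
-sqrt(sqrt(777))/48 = -777^(1/4)/48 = -0.11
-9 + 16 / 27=-227 / 27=-8.41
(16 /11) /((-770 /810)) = -1296 /847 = -1.53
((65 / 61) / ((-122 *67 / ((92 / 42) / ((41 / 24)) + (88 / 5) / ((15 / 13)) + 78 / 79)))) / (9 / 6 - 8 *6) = 12495626 / 254364192495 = 0.00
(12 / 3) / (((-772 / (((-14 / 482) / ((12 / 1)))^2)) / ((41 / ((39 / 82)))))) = -82369 / 31476649464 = -0.00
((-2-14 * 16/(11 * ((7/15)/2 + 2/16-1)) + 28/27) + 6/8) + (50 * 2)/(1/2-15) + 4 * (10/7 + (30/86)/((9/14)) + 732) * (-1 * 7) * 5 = -1674089007841/16295796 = -102731.34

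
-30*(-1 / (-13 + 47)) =15 / 17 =0.88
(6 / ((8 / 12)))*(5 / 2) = 45 / 2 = 22.50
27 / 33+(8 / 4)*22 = 493 / 11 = 44.82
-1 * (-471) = 471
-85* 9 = -765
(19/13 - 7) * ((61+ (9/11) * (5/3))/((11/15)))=-740880/1573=-471.00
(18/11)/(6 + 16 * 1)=9/121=0.07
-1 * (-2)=2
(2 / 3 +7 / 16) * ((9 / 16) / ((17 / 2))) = 159 / 2176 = 0.07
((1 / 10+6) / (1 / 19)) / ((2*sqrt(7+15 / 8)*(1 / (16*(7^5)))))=155834504*sqrt(142) / 355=5230936.43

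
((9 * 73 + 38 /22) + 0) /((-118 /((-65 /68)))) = 235495 /44132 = 5.34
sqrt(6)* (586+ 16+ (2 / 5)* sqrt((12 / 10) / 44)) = sqrt(6)* (sqrt(330)+ 165550) / 275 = 1474.75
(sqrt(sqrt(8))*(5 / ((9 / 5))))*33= 275*2^(3 / 4) / 3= 154.16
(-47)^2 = 2209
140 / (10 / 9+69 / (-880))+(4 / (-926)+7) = 539866181 / 3786877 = 142.56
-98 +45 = -53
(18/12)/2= 3/4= 0.75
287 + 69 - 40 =316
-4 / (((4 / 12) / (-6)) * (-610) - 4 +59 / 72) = -96 / 737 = -0.13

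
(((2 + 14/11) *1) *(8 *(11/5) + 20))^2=45805824/3025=15142.42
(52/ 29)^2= 2704/ 841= 3.22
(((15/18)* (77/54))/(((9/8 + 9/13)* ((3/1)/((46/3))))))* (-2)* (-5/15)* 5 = 657800/59049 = 11.14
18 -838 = -820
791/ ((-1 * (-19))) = 791/ 19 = 41.63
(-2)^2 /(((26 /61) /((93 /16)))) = 5673 /104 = 54.55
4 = 4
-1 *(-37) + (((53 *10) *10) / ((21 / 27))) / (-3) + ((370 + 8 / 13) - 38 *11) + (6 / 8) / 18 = -4983389 / 2184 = -2281.77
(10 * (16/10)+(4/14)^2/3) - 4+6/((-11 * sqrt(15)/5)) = 1768/147 - 2 * sqrt(15)/11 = 11.32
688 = 688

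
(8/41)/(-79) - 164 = -531204/3239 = -164.00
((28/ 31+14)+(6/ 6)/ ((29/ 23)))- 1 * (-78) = 84233/ 899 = 93.70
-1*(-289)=289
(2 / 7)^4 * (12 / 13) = 192 / 31213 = 0.01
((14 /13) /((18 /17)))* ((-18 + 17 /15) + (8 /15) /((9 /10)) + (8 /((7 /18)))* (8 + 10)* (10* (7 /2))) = 207940957 /15795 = 13164.99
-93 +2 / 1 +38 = -53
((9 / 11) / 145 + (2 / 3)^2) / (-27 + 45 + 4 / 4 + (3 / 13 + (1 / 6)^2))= 335972 / 14375735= 0.02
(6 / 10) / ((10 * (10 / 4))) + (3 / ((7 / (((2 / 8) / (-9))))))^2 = 21293 / 882000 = 0.02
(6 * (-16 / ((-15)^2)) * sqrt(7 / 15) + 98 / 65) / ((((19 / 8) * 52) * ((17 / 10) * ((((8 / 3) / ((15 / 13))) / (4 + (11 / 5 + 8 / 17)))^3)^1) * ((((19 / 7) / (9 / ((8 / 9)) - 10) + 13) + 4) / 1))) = 45579633110361 / 10219162681619008 - 103355177121 * sqrt(105) / 1228264745386900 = 0.00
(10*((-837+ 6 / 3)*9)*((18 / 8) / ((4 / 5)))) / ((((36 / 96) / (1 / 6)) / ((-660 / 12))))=5166562.50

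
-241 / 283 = -0.85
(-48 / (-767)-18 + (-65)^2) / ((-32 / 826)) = -22587719 / 208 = -108594.80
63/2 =31.50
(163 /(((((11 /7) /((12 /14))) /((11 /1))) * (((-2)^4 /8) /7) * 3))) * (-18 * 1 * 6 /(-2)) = 61614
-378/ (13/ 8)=-3024/ 13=-232.62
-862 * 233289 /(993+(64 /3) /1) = -603285354 /3043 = -198253.48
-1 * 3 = -3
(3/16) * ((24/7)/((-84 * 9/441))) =-0.38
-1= -1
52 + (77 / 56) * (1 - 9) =41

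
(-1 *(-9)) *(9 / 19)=81 / 19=4.26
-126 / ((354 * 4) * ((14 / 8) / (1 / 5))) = -3 / 295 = -0.01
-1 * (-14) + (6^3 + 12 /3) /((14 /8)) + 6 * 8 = 1314 /7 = 187.71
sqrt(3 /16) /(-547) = -sqrt(3) /2188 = -0.00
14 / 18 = 7 / 9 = 0.78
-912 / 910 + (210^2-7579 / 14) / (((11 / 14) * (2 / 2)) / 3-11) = -4057.46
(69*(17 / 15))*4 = 1564 / 5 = 312.80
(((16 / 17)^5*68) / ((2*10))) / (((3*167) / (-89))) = -0.45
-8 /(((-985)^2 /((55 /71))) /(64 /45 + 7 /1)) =-33352 /619973775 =-0.00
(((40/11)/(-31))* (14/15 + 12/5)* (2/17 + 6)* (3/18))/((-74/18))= 20800/214489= 0.10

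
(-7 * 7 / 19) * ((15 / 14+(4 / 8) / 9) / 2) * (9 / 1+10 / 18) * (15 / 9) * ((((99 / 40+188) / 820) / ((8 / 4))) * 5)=-8569771 / 637632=-13.44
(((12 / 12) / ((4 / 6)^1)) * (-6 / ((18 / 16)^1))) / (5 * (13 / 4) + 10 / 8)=-16 / 35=-0.46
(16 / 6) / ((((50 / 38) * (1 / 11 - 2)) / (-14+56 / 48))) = 9196 / 675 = 13.62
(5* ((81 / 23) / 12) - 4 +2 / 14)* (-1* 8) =3078 / 161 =19.12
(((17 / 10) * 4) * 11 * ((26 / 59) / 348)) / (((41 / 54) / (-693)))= -30324294 / 350755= -86.45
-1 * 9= -9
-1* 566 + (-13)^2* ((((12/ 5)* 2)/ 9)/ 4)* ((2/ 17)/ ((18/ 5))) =-259456/ 459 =-565.26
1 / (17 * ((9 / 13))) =13 / 153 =0.08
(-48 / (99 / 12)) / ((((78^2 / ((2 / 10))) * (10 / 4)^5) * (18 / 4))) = -1024 / 2352796875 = -0.00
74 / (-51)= -74 / 51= -1.45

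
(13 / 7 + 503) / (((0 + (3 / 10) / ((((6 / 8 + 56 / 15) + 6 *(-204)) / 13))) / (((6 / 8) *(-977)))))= 6015210209 / 52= 115677119.40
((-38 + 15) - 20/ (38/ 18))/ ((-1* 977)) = 617/ 18563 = 0.03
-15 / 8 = -1.88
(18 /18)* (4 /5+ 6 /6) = 9 /5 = 1.80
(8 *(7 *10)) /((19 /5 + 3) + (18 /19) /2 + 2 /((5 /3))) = 1520 /23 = 66.09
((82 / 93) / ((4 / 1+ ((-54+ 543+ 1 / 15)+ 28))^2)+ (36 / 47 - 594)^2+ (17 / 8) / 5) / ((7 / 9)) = 4732206018488699301 / 10458430622560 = 452477.64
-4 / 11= -0.36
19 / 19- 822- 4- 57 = -882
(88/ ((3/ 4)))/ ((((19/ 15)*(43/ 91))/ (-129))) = -25288.42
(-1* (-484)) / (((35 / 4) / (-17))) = -32912 / 35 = -940.34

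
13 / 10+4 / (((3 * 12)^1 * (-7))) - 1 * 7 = -5.72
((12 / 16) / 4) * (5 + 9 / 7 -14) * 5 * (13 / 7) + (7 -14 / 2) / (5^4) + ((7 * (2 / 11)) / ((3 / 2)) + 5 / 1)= -98089 / 12936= -7.58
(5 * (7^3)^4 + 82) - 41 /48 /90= 298971803895799 /4320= 69206436086.99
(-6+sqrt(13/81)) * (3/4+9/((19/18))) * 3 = -6345/38+235 * sqrt(13)/76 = -155.82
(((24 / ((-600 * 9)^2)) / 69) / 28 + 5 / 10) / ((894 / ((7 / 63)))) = 1173690001 / 18887019480000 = 0.00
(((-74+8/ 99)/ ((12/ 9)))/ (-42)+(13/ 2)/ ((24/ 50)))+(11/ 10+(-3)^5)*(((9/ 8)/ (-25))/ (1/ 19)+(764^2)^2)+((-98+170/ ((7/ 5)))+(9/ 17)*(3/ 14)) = -277410831638004488383/ 3366000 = -82415576838385.17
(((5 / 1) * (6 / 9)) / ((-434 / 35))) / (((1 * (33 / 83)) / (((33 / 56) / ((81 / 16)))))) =-4150 / 52731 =-0.08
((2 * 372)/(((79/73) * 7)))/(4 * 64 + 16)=6789/18802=0.36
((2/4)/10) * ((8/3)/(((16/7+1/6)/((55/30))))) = 154/1545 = 0.10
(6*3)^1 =18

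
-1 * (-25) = 25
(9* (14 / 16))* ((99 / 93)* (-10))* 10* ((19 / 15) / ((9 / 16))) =-58520 / 31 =-1887.74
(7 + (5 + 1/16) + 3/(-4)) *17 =3077/16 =192.31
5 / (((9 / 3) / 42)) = 70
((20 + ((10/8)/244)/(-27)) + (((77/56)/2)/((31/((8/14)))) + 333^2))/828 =634220322439/4734821952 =133.95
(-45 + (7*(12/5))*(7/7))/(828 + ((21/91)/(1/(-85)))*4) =-611/16240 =-0.04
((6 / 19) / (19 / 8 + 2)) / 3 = 16 / 665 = 0.02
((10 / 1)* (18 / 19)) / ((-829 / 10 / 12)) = -21600 / 15751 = -1.37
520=520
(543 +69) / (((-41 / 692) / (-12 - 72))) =35574336 / 41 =867666.73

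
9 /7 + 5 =44 /7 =6.29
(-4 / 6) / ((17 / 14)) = -28 / 51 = -0.55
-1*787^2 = -619369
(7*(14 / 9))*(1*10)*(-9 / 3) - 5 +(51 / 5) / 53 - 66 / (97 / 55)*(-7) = -5360684 / 77115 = -69.52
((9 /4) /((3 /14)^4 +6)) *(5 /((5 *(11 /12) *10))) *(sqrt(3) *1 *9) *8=5.10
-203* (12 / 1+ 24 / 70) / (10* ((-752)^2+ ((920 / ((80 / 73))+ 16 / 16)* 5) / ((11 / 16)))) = -2871 / 6549775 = -0.00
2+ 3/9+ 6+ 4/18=77/9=8.56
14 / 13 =1.08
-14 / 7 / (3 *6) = -1 / 9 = -0.11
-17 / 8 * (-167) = 2839 / 8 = 354.88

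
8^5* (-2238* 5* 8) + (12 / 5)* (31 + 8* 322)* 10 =-2933328792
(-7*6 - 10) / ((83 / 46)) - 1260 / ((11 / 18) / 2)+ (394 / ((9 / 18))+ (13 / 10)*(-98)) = -15940321 / 4565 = -3491.86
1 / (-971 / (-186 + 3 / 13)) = 2415 / 12623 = 0.19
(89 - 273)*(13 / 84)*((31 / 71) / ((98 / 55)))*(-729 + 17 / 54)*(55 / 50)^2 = 485450147611 / 78903720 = 6152.44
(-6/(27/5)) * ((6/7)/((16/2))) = -5/42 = -0.12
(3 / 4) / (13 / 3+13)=9 / 208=0.04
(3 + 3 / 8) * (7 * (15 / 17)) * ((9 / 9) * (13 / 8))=36855 / 1088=33.87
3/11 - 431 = -4738/11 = -430.73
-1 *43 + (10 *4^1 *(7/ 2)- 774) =-677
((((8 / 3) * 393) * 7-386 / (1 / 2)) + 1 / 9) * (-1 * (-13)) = 768001 / 9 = 85333.44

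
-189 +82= -107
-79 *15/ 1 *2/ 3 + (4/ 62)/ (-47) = -1151032/ 1457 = -790.00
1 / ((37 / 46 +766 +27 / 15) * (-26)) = -115 / 2298127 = -0.00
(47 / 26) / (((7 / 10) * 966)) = 235 / 87906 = 0.00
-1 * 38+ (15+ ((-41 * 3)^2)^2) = 228886618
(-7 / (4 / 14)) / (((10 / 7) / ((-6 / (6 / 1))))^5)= 823543 / 200000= 4.12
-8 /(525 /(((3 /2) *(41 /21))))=-164 /3675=-0.04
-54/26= -27/13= -2.08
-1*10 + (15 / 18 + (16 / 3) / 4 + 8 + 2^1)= 13 / 6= 2.17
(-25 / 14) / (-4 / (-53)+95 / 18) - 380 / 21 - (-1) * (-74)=-9912713 / 107247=-92.43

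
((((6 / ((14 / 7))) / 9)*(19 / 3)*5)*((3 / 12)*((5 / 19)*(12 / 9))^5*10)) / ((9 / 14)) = 560000000 / 2565108243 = 0.22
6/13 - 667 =-8665/13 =-666.54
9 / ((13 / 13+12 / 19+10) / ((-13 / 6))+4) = -171 / 26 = -6.58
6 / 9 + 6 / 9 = 1.33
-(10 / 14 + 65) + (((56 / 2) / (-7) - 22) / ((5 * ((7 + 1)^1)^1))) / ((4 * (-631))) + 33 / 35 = -64.77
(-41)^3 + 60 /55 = -68919.91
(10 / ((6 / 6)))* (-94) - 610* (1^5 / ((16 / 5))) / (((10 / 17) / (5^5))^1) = -16218165 / 16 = -1013635.31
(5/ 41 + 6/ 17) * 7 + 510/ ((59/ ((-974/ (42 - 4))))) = -170516533/ 781337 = -218.24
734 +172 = 906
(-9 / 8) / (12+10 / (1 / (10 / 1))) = -9 / 896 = -0.01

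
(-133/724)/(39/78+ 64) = -133/46698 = -0.00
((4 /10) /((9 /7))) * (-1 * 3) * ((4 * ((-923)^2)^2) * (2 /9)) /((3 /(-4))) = 325150793426368 /405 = 802841465250.29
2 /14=1 /7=0.14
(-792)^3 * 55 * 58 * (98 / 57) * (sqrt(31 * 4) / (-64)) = 1617785991360 * sqrt(31) / 19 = 474076378388.41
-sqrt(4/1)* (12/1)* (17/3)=-136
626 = 626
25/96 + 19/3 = 211/32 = 6.59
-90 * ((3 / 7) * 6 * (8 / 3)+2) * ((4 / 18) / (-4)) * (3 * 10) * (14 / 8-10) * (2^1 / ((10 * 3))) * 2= -10230 / 7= -1461.43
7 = 7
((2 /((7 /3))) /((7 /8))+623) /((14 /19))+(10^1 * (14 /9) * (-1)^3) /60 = 15680173 /18522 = 846.57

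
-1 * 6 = -6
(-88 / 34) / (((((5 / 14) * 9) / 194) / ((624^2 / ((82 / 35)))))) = -18095773696 / 697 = -25962372.59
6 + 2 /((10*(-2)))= 59 /10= 5.90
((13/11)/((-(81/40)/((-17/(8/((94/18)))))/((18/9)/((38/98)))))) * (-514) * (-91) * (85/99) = 20235300057700/15083739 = 1341530.77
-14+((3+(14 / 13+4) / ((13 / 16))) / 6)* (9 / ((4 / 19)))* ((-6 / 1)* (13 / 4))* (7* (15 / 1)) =-28066577 / 208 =-134935.47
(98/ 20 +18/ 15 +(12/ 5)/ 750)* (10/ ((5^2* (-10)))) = -7629/ 31250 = -0.24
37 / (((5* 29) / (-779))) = -28823 / 145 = -198.78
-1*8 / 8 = -1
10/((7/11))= 15.71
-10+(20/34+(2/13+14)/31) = -61352/6851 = -8.96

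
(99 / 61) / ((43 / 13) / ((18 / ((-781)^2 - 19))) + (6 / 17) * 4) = 65637 / 4533044383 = 0.00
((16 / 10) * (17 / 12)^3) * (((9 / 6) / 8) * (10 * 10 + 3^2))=535517 / 5760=92.97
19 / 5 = 3.80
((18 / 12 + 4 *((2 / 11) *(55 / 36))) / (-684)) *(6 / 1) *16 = -188 / 513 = -0.37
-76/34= -38/17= -2.24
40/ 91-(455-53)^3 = -5911797488/ 91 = -64964807.56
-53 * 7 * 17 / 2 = -6307 / 2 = -3153.50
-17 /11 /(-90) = 17 /990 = 0.02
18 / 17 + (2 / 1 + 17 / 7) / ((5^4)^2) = 49219277 / 46484375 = 1.06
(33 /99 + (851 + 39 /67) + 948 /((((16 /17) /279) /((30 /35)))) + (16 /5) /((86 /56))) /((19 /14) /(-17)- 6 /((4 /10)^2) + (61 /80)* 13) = -19889925977512 /2276505699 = -8737.04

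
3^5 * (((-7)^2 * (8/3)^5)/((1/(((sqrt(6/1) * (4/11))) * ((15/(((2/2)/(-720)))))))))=-15445881614.03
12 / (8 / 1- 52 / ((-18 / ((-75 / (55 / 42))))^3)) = -0.01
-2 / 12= -1 / 6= -0.17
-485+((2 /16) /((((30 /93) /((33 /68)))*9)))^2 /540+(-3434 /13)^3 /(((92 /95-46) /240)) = 22131782501495532636691541 /225296090413056000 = 98234205.76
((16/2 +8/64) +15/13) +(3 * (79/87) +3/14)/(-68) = 1657353/179452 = 9.24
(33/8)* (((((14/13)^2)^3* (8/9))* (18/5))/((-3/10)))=-331299584/4826809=-68.64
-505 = -505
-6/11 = -0.55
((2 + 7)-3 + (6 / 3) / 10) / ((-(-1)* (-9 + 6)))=-31 / 15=-2.07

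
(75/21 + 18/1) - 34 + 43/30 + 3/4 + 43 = 13757/420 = 32.75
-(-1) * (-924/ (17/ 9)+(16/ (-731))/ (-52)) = -4648640/ 9503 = -489.18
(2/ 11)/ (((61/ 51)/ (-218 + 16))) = -20604/ 671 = -30.71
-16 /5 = -3.20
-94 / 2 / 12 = -3.92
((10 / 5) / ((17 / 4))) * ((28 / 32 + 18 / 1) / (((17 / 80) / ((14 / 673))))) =169120 / 194497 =0.87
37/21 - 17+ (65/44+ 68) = 50117/924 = 54.24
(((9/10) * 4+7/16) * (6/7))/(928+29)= 323/89320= 0.00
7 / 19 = 0.37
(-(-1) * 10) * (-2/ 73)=-20/ 73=-0.27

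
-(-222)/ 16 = 111/ 8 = 13.88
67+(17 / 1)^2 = 356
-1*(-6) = 6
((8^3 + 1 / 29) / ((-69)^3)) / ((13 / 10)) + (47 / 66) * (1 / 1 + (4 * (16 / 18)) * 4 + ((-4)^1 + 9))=19616790253 / 1362326823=14.40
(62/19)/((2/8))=248/19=13.05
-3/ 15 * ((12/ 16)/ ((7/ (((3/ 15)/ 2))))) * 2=-3/ 700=-0.00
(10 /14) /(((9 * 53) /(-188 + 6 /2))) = -925 /3339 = -0.28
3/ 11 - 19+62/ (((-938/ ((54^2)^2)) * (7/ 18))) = -52192434026/ 36113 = -1445253.34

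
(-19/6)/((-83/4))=38/249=0.15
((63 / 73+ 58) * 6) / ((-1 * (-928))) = 12891 / 33872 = 0.38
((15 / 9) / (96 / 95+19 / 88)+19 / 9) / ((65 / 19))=6083933 / 5998005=1.01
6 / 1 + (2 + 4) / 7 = 48 / 7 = 6.86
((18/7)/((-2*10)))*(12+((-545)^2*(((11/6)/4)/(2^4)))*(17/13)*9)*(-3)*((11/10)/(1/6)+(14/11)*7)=3838139019783/6406400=599110.11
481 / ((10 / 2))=481 / 5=96.20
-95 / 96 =-0.99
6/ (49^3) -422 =-49647872/ 117649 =-422.00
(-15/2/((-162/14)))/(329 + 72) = 35/21654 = 0.00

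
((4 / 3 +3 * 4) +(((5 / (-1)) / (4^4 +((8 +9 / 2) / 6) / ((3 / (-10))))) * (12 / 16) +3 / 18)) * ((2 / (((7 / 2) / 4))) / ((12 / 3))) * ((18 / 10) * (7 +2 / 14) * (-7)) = -21763080 / 31381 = -693.51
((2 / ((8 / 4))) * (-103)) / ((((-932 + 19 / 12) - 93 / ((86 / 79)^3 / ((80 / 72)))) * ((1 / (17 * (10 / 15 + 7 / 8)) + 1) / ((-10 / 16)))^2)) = 9719974756983 / 263109144275392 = 0.04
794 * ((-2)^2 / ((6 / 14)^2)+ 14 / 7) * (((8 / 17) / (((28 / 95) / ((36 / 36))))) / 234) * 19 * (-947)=-290443365860 / 125307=-2317854.28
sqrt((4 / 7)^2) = 4 / 7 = 0.57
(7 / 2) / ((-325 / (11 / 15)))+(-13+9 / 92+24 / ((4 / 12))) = 26501833 / 448500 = 59.09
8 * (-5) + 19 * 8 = 112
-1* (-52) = 52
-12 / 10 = -6 / 5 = -1.20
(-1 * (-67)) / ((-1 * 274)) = -67 / 274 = -0.24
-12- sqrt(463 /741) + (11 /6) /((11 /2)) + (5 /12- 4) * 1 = -61 /4- sqrt(343083) /741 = -16.04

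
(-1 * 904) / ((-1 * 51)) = 904 / 51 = 17.73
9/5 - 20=-91/5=-18.20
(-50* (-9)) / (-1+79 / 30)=13500 / 49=275.51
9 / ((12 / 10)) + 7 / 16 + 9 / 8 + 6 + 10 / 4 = 281 / 16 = 17.56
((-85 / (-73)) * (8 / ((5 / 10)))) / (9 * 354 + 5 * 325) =80 / 20659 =0.00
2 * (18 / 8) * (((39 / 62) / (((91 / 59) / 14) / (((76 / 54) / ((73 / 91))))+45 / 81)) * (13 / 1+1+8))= 545350806 / 5415049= 100.71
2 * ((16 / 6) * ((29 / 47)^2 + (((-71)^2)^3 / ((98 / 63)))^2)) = 11744672492400478781755090900 / 324723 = 36168280326310359234655.66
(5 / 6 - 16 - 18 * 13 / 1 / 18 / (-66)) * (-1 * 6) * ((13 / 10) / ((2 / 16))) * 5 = 51376 / 11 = 4670.55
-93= -93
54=54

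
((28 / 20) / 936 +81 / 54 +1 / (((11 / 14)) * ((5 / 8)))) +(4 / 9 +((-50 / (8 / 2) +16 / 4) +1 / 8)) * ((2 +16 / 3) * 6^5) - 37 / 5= -452235.86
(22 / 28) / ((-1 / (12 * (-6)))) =56.57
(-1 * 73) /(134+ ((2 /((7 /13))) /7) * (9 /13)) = -3577 /6584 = -0.54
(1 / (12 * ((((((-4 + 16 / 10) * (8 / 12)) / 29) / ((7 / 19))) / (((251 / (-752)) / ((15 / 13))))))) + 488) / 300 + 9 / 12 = 2934617461 / 1234483200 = 2.38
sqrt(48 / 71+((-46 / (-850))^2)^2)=sqrt(111188741928481) / 12824375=0.82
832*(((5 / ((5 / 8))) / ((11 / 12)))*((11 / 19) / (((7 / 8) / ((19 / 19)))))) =638976 / 133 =4804.33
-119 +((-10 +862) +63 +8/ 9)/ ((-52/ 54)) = -27823/ 26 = -1070.12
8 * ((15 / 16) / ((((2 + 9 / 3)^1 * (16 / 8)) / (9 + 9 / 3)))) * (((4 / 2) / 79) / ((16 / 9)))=81 / 632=0.13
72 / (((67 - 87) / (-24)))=432 / 5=86.40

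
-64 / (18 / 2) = -7.11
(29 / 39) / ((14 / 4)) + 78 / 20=11227 / 2730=4.11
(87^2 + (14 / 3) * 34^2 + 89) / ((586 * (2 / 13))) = 254527 / 1758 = 144.78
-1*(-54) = 54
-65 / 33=-1.97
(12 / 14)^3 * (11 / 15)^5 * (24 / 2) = 5153632 / 3215625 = 1.60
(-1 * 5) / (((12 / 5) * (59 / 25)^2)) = -15625 / 41772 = -0.37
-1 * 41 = -41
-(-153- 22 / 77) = 1073 / 7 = 153.29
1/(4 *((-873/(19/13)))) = -19/45396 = -0.00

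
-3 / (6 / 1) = -1 / 2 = -0.50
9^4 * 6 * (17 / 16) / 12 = 3485.53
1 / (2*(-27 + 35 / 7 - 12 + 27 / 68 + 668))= 34 / 43139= 0.00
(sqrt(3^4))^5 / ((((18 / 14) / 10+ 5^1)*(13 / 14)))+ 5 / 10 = 115740707 / 9334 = 12399.90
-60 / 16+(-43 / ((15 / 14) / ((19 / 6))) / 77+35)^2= 1086380881 / 980100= 1108.44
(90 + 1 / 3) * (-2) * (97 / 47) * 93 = -1629794 / 47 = -34676.47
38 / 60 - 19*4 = -2261 / 30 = -75.37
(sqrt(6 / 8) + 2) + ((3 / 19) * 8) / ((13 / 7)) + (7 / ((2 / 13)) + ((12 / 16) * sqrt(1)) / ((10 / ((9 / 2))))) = sqrt(3) / 2 + 958709 / 19760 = 49.38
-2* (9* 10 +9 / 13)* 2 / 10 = -2358 / 65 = -36.28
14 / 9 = 1.56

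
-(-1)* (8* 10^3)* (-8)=-64000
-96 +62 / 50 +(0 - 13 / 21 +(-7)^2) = -24349 / 525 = -46.38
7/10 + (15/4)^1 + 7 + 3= 14.45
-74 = -74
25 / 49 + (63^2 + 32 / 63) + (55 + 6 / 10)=8876488 / 2205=4025.62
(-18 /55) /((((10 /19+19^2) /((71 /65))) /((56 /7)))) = -194256 /24556675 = -0.01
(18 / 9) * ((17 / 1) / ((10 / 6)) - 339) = -3288 / 5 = -657.60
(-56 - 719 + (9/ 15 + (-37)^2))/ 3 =991/ 5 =198.20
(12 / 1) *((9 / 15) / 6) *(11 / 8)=33 / 20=1.65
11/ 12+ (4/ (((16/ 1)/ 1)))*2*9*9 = 497/ 12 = 41.42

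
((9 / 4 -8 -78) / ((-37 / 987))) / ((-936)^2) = 110215 / 43220736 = 0.00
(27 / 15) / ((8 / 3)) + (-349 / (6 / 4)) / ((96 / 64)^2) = -110951 / 1080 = -102.73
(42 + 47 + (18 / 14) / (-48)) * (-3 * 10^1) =-149475 / 56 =-2669.20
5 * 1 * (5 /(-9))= -25 /9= -2.78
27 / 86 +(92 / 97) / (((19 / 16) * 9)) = 574441 / 1426482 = 0.40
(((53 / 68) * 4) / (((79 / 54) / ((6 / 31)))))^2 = 294877584 / 1733306689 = 0.17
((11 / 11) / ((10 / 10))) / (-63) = -1 / 63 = -0.02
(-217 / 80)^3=-10218313 / 512000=-19.96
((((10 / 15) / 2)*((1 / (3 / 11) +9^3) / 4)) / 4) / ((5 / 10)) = 1099 / 36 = 30.53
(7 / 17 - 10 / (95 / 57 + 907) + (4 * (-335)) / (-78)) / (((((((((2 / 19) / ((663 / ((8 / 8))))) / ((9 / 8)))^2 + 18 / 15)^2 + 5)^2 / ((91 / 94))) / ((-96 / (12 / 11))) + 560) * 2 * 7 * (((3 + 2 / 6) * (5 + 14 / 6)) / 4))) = 19130389082762812518797051494771394473338399699000 / 52090361030964667472519804464952044112338979719063459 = 0.00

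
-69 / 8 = -8.62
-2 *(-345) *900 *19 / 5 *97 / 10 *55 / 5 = 251790660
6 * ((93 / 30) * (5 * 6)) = 558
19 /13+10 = 149 /13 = 11.46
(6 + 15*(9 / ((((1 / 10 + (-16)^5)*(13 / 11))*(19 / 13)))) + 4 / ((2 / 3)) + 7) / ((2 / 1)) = 9.50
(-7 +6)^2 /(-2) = -1 /2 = -0.50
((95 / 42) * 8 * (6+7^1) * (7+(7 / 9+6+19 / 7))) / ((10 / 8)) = 4106128 / 1323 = 3103.65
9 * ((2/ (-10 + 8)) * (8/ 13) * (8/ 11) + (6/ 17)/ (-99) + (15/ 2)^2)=4883295/ 9724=502.19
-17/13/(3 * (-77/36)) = 0.20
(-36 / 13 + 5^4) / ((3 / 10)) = 80890 / 39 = 2074.10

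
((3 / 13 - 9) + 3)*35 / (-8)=25.24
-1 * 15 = -15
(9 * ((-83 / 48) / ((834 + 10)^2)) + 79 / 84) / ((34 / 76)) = 4276765993 / 2034431616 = 2.10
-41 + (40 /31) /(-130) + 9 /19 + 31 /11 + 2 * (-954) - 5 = -164303130 /84227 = -1950.72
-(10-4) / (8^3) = -3 / 256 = -0.01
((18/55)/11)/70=9/21175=0.00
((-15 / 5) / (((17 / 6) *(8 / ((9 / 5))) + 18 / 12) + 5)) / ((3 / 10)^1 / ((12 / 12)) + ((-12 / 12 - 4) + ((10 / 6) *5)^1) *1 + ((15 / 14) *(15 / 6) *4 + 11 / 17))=-0.01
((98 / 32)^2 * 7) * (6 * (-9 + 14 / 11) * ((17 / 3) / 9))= -24286115 / 12672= -1916.52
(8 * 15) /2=60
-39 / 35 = -1.11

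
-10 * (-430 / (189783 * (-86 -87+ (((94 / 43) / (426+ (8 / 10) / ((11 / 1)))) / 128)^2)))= -17883732528534323200 / 136550445349910779980441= -0.00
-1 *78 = -78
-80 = -80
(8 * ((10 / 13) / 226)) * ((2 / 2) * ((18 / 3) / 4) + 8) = 380 / 1469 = 0.26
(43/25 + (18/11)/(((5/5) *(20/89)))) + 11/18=23792/2475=9.61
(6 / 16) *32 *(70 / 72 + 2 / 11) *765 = 116535 / 11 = 10594.09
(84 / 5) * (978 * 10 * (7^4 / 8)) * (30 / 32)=46229754.38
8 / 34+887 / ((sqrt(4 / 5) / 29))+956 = 16256 / 17+25723 * sqrt(5) / 2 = 29715.42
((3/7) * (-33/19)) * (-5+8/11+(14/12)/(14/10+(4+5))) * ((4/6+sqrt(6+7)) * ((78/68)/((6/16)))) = 14279/2261+42837 * sqrt(13)/4522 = 40.47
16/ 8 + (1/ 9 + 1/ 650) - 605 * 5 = -17683891/ 5850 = -3022.89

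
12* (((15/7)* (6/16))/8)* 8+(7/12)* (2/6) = 2479/252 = 9.84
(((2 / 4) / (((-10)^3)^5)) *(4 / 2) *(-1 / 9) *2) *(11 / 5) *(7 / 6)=77 / 135000000000000000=0.00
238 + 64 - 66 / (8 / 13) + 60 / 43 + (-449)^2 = 34709109 / 172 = 201797.15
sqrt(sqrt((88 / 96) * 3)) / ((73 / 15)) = 15 * 11^(1 / 4) * sqrt(2) / 146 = 0.26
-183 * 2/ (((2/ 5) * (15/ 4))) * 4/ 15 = -976/ 15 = -65.07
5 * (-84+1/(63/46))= -26230/63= -416.35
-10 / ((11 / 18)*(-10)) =18 / 11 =1.64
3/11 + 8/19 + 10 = 10.69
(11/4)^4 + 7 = 16433/256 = 64.19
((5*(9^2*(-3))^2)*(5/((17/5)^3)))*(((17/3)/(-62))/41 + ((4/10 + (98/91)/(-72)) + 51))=36862129670625/19100588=1929895.02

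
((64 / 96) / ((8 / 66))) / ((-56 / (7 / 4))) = -0.17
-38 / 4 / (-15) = 19 / 30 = 0.63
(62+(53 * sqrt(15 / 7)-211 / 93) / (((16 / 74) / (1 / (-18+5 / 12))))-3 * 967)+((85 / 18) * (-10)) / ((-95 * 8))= -120368369 / 42408-5883 * sqrt(105) / 2954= -2858.75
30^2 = 900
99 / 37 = 2.68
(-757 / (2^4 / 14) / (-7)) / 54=757 / 432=1.75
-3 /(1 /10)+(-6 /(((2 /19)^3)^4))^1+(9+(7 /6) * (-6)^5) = -6639944775820947 /2048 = -3242160535068.82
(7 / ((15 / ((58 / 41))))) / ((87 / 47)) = 658 / 1845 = 0.36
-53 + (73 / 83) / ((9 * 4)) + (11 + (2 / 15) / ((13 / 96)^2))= -87624163 / 2524860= -34.70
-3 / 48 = -1 / 16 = -0.06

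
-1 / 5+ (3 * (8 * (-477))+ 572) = -54381 / 5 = -10876.20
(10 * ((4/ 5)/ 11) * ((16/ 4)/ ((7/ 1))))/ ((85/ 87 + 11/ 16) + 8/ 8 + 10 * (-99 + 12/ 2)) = -44544/ 99395527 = -0.00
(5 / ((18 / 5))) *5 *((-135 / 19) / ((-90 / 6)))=125 / 38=3.29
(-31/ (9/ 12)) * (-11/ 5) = 1364/ 15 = 90.93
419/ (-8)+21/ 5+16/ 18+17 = -10903/ 360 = -30.29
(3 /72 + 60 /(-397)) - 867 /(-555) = 2560637 /1762680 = 1.45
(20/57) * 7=140/57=2.46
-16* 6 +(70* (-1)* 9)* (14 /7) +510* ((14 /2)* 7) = 23634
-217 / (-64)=217 / 64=3.39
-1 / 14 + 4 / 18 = 19 / 126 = 0.15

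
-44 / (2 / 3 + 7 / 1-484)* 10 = 1320 / 1429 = 0.92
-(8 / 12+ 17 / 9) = -2.56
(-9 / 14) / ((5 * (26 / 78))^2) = -81 / 350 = -0.23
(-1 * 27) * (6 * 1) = -162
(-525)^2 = 275625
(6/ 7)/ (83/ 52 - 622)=-312/ 225827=-0.00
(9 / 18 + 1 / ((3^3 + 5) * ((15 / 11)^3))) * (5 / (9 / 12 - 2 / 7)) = 387317 / 70200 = 5.52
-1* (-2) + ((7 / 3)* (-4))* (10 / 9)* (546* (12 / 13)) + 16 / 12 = -15670 / 3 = -5223.33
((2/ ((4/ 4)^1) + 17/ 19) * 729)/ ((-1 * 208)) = -40095/ 3952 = -10.15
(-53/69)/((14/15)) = -265/322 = -0.82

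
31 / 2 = 15.50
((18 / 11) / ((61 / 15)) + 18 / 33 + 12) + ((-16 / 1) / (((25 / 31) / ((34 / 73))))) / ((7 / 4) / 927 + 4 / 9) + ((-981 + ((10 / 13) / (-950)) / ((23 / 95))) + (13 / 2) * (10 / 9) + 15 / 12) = -21385043215512653 / 21815093371500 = -980.29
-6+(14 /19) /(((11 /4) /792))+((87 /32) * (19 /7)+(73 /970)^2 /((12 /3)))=213830116289 /1001117600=213.59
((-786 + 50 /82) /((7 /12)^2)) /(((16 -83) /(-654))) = -3032561376 /134603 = -22529.67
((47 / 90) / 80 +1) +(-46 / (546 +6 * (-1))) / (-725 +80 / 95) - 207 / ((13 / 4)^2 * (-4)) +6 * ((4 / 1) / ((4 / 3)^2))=974685611851 / 50225853600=19.41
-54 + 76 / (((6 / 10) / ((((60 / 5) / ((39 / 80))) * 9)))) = 364098 / 13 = 28007.54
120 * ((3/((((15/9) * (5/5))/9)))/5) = 1944/5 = 388.80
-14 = -14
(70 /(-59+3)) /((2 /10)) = -25 /4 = -6.25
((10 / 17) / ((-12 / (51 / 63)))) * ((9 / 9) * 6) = -0.24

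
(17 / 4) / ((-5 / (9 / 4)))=-153 / 80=-1.91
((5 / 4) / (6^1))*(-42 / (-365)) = 7 / 292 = 0.02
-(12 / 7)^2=-144 / 49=-2.94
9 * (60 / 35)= 108 / 7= 15.43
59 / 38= 1.55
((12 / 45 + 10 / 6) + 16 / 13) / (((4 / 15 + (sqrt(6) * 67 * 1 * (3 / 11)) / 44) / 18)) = -5203294272 / 330156151 + 8103270780 * sqrt(6) / 330156151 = 44.36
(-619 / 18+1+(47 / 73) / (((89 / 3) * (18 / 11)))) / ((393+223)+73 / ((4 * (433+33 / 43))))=-145602958384 / 2687516554491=-0.05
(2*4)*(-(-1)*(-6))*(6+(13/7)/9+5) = -11296/21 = -537.90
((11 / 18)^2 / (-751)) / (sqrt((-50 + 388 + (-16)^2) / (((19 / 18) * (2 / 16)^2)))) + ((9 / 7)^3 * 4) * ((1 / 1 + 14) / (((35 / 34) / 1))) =297432 / 2401 - 11 * sqrt(627) / 105115968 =123.88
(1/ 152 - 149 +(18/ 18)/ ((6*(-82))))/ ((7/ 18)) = -8356857/ 21812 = -383.13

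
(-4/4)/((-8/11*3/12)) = 11/2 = 5.50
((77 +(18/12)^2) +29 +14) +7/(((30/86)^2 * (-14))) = 106327/900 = 118.14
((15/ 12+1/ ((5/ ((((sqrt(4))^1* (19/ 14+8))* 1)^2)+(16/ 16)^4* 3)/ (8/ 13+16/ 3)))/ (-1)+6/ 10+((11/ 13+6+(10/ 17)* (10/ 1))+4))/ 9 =604675103/ 385826220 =1.57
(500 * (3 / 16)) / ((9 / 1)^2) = 125 / 108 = 1.16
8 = 8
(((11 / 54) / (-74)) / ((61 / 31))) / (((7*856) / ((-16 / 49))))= 341 / 4473044478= 0.00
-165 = -165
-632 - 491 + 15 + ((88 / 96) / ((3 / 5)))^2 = -1432943 / 1296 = -1105.67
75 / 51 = 25 / 17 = 1.47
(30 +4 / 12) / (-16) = -91 / 48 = -1.90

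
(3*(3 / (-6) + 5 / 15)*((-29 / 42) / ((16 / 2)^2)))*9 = 87 / 1792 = 0.05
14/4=7/2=3.50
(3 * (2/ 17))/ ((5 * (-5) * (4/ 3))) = -9/ 850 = -0.01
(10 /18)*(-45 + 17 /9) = -1940 /81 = -23.95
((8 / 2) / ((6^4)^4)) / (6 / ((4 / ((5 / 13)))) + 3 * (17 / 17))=13 / 32795402674176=0.00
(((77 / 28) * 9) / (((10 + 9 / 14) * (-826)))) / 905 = -99 / 31823420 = -0.00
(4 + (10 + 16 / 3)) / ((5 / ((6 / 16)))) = 29 / 20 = 1.45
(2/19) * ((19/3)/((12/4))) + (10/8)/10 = 25/72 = 0.35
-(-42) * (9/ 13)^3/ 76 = 15309/ 83486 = 0.18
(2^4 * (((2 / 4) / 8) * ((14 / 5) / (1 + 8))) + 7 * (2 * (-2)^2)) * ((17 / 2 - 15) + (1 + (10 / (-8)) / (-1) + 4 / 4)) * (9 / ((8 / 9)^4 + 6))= -248.65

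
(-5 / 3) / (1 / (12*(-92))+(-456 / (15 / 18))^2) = -46000 / 8264208359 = -0.00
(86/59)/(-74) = -43/2183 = -0.02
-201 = -201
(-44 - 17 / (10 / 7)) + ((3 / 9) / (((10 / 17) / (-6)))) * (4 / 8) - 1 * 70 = -638 / 5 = -127.60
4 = 4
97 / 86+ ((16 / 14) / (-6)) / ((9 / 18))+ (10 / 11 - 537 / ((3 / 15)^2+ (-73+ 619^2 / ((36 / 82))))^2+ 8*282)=6916811193878978232998155 / 3063713450794637120634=2257.66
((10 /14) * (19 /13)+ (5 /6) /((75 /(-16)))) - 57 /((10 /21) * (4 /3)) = -2912653 /32760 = -88.91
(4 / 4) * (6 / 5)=6 / 5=1.20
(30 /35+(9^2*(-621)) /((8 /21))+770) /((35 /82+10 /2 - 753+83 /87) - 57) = 26221298793 /160524532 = 163.35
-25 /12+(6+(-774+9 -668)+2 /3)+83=-16145 /12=-1345.42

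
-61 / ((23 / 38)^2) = -88084 / 529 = -166.51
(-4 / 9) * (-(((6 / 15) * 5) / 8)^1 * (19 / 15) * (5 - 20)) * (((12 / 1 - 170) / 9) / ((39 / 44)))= 132088 / 3159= 41.81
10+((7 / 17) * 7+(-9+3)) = 117 / 17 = 6.88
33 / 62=0.53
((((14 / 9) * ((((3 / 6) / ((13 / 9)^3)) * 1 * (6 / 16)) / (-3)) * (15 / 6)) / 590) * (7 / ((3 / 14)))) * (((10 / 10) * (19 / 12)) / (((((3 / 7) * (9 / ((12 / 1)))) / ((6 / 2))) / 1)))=-136857 / 2073968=-0.07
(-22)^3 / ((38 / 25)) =-7005.26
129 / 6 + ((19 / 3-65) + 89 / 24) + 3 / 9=-265 / 8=-33.12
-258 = -258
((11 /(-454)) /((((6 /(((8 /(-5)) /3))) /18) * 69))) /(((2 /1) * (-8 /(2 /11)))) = -0.00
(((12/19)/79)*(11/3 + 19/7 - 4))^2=40000/110397049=0.00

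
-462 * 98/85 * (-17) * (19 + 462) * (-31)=-675110436/5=-135022087.20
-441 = -441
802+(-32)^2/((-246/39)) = 26226/41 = 639.66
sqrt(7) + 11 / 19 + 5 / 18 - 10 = -3127 / 342 + sqrt(7) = -6.50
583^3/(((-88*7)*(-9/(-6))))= -18014117/84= -214453.77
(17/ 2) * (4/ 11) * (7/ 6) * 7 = 833/ 33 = 25.24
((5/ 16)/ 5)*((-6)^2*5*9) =405/ 4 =101.25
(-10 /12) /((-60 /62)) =31 /36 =0.86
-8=-8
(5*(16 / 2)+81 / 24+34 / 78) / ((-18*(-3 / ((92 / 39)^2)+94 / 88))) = -79539911 / 17289909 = -4.60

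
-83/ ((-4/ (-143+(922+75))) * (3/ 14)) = 248087/ 3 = 82695.67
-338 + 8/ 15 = -5062/ 15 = -337.47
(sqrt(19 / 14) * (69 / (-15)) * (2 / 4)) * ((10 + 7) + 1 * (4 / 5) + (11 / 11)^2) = -1081 * sqrt(266) / 350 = -50.37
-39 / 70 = -0.56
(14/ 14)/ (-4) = -1/ 4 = -0.25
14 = 14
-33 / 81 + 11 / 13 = 154 / 351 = 0.44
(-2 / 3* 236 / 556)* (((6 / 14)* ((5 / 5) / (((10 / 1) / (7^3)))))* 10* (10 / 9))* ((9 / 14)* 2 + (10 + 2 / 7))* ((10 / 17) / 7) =-44.94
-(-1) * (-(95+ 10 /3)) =-98.33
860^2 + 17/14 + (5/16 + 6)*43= 82865737/112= 739872.65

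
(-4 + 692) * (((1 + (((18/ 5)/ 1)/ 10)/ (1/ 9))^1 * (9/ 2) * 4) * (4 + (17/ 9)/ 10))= 27493856/ 125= 219950.85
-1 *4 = -4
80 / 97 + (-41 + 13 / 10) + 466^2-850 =209779111 / 970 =216267.12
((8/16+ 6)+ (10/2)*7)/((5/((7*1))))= 581/10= 58.10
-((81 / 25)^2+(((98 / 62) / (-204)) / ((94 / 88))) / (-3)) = -1462921556 / 139325625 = -10.50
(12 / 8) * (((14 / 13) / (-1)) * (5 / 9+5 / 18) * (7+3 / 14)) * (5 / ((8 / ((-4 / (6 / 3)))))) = 2525 / 208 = 12.14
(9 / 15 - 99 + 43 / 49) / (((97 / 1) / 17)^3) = -117386309 / 223604885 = -0.52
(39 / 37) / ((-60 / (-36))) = 117 / 185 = 0.63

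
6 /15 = 0.40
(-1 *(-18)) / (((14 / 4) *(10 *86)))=9 / 1505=0.01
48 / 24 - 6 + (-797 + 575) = -226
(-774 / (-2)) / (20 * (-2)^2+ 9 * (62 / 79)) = 30573 / 6878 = 4.45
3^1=3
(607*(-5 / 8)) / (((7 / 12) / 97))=-883185 / 14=-63084.64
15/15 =1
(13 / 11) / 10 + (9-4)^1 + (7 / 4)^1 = 1511 / 220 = 6.87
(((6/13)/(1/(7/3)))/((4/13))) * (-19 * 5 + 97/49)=-2279/7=-325.57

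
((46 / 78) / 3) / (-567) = -23 / 66339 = -0.00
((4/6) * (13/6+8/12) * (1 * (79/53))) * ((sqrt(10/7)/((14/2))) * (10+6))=21488 * sqrt(70)/23373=7.69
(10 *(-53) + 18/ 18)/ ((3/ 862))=-455998/ 3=-151999.33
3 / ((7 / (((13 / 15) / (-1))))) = -13 / 35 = -0.37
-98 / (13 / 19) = -143.23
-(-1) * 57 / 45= 19 / 15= 1.27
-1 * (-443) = 443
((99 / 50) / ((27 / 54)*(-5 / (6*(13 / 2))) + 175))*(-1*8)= -30888 / 341125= -0.09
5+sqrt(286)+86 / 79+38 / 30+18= sqrt(286)+30046 / 1185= 42.27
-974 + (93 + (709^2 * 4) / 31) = 1983413 / 31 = 63981.06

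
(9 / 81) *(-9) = -1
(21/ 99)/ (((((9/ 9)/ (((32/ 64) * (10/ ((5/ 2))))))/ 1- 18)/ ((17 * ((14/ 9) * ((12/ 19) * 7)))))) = -13328/ 9405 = -1.42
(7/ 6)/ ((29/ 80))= 280/ 87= 3.22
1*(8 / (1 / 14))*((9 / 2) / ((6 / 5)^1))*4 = 1680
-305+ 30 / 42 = -2130 / 7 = -304.29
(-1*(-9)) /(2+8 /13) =117 /34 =3.44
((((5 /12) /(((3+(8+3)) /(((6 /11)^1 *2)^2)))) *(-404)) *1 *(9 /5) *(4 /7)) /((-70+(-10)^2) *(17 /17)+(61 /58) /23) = -116410176 /237640249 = -0.49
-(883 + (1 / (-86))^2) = -6530669 / 7396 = -883.00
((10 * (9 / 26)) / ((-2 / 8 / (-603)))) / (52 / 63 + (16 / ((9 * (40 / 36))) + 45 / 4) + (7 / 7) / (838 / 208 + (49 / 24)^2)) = 8394490112400 / 13872181583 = 605.13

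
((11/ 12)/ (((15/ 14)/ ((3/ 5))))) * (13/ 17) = 1001/ 2550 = 0.39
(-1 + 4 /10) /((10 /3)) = -9 /50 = -0.18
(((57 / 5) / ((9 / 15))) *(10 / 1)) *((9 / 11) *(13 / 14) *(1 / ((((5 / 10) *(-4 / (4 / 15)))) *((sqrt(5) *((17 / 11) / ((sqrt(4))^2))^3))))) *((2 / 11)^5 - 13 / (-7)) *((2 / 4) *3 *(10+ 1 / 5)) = -893704473792 *sqrt(5) / 471207275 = -4240.99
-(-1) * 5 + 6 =11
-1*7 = -7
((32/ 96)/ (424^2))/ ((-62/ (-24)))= 1/ 1393264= 0.00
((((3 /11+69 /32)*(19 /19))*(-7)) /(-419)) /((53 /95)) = 568575 /7816864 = 0.07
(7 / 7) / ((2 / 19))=19 / 2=9.50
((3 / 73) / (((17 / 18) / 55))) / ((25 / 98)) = 58212 / 6205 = 9.38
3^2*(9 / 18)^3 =9 / 8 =1.12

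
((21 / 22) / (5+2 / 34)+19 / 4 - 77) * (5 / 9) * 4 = -681700 / 4257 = -160.14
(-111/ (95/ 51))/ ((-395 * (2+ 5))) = 5661/ 262675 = 0.02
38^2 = 1444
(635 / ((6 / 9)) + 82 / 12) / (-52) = -1439 / 78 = -18.45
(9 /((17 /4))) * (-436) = -15696 /17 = -923.29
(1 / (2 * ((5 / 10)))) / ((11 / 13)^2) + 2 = 411 / 121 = 3.40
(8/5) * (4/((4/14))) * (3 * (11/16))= 231/5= 46.20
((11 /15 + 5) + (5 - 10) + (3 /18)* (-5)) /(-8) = 1 /80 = 0.01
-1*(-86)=86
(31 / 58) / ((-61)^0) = 31 / 58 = 0.53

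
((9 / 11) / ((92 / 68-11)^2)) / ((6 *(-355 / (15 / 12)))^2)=289 / 95450246144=0.00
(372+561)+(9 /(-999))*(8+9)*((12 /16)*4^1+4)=103444 /111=931.93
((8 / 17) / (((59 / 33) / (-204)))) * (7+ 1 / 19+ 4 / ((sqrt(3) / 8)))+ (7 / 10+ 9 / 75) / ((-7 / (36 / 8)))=-33792 * sqrt(3) / 59 - 297572049 / 784700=-1371.24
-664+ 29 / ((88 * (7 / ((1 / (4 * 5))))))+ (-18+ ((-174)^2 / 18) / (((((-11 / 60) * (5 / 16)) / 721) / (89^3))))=-183844451622896931 / 12320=-14922439255105.27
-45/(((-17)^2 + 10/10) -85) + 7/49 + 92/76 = 6183/5453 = 1.13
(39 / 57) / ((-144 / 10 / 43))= -2795 / 1368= -2.04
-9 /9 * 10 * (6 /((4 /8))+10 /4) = -145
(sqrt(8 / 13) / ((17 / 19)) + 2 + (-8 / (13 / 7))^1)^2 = 297644 / 48841 - 2280 * sqrt(26) / 2873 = 2.05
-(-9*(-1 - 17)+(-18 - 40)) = -104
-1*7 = -7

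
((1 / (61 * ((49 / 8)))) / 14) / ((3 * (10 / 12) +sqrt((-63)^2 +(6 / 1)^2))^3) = -307744 / 3424811551399385 +618048 * sqrt(445) / 17124057756996925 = 0.00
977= 977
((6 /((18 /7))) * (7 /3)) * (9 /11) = 49 /11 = 4.45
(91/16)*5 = 455/16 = 28.44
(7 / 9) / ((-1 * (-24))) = 7 / 216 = 0.03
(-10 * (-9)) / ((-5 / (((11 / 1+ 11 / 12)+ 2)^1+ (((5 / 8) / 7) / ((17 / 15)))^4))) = -102878999052729 / 410693470208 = -250.50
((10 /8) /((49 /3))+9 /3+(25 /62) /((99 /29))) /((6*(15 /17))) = 32668169 /54137160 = 0.60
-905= -905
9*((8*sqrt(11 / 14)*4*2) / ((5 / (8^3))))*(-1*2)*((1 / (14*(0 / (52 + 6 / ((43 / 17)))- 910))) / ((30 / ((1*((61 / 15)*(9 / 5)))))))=2248704*sqrt(154) / 13934375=2.00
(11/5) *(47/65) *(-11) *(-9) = 51183/325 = 157.49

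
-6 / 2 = -3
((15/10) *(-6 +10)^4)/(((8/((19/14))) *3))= 152/7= 21.71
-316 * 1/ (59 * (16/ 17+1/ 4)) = -21488/ 4779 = -4.50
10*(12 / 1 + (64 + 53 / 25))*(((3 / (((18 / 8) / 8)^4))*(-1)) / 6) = -227540992 / 3645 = -62425.51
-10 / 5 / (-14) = 1 / 7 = 0.14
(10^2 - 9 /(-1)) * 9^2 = 8829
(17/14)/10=17/140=0.12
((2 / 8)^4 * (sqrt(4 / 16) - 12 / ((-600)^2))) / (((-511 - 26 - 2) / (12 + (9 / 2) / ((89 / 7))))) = -10994267 / 245611520000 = -0.00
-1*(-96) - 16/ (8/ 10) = 76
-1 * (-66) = 66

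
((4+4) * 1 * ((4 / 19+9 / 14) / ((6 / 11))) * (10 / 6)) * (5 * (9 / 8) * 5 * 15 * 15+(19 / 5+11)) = 633531349 / 4788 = 132316.49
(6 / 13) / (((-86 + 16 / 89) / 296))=-26344 / 16549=-1.59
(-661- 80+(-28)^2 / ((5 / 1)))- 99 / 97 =-283832 / 485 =-585.22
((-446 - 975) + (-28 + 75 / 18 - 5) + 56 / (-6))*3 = -4377.50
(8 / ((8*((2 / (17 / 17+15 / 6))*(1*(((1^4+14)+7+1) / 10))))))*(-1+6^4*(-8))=-362915 / 46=-7889.46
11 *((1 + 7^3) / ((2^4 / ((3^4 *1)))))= 19156.50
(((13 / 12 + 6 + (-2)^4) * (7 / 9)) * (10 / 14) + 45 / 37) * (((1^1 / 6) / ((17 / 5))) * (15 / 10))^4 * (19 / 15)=133249375 / 256319935488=0.00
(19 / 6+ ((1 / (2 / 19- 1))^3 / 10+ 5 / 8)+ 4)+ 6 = 8048707 / 589560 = 13.65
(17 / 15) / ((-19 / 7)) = -119 / 285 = -0.42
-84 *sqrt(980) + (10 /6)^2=25 /9-1176 *sqrt(5)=-2626.84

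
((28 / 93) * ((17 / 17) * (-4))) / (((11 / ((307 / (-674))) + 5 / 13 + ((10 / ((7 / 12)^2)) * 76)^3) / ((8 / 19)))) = -420705294464 / 9243714628419926387799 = -0.00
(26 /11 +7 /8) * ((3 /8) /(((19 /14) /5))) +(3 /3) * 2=2279 /352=6.47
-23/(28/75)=-61.61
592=592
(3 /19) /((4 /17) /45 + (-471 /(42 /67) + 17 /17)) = -32130 /152689111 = -0.00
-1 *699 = -699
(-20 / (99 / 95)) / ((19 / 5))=-5.05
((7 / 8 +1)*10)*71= 5325 / 4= 1331.25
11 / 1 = 11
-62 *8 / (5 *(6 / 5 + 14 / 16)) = -47.81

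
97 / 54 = 1.80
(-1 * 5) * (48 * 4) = -960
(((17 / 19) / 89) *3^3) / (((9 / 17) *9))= 289 / 5073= 0.06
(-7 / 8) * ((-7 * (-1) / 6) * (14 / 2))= -343 / 48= -7.15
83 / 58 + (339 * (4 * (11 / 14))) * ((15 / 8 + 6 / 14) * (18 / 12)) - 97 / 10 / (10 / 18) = 1041708743 / 284200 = 3665.41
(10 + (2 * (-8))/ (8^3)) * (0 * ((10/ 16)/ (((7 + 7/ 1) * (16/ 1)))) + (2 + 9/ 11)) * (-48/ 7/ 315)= -0.61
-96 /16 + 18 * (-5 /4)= -57 /2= -28.50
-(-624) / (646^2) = 156 / 104329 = 0.00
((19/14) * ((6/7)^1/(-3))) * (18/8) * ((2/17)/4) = -171/6664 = -0.03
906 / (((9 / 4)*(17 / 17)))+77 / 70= 12113 / 30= 403.77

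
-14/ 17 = -0.82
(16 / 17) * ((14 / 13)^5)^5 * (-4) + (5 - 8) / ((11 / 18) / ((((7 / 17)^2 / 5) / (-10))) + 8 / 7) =-227271688111709350312852748183894593 / 9473279839828805441862930253030351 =-23.99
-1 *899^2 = -808201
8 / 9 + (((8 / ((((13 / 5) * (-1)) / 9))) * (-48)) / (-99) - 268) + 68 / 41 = -14715616 / 52767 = -278.88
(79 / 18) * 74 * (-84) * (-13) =1063972 / 3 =354657.33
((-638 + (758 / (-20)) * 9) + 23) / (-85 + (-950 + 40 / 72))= 86049 / 93100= 0.92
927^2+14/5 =4296659/5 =859331.80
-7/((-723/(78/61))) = 182/14701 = 0.01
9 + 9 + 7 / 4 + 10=29.75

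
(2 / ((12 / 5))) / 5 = 1 / 6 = 0.17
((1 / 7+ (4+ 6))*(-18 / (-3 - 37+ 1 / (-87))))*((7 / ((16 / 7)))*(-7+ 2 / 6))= -648585 / 6962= -93.16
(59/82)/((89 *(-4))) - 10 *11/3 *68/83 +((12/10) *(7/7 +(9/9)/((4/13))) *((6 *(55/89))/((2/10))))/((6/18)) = 1843438789/7268808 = 253.61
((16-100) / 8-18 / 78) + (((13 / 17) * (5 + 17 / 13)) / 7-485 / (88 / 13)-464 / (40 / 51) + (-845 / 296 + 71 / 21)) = -672.76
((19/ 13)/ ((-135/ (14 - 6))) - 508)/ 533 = -891692/ 935415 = -0.95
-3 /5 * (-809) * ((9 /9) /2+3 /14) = 2427 /7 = 346.71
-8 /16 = -1 /2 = -0.50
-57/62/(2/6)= -171/62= -2.76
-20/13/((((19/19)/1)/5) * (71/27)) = -2700/923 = -2.93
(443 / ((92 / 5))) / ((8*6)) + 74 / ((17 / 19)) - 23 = 4519895 / 75072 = 60.21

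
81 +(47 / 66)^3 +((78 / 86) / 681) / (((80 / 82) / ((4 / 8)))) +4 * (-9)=1272965122651 / 28062484560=45.36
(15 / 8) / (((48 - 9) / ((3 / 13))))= 15 / 1352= 0.01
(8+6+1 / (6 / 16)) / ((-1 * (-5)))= 10 / 3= 3.33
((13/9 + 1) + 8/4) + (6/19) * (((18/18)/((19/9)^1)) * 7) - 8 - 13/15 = -54829/16245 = -3.38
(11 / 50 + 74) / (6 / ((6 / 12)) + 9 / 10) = 5.75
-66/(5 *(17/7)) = -462/85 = -5.44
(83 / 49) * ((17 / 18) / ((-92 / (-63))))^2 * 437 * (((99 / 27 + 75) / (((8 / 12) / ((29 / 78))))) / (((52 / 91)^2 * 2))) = 20799.52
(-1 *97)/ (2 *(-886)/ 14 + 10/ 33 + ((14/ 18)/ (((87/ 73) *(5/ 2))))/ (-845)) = 24708759075/ 32164361494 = 0.77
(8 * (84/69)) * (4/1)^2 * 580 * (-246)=-22233266.09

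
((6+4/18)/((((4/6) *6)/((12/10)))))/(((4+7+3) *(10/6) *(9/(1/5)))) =2/1125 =0.00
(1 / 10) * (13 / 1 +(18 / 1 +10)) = 41 / 10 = 4.10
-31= -31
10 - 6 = 4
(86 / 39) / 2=43 / 39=1.10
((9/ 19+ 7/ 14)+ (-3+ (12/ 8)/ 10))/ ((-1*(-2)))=-0.94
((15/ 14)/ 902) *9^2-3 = -36669/ 12628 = -2.90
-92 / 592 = -23 / 148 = -0.16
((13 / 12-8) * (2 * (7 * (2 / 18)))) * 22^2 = -140602 / 27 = -5207.48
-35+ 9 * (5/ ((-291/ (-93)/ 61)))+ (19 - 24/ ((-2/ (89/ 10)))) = 469513/ 485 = 968.07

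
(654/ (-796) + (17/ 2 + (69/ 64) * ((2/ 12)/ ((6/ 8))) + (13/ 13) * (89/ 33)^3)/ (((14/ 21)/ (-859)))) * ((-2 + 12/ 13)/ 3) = 39020848393135/ 2975008608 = 13116.21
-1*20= -20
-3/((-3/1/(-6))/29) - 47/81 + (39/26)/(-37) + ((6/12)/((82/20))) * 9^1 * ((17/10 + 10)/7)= -148620229/860139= -172.79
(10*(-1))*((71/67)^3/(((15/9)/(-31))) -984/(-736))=207.97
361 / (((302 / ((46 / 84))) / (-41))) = -340423 / 12684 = -26.84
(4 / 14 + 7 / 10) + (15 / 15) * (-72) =-4971 / 70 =-71.01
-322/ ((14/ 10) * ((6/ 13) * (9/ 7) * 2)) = -10465/ 54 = -193.80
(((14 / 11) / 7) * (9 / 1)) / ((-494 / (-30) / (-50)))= -13500 / 2717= -4.97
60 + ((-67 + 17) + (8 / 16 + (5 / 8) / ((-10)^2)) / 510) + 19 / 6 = 1074481 / 81600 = 13.17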